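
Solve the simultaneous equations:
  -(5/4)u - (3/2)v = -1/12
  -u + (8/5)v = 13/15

Row-reduce the augmented matrix:
R1 ← R1 / (-5/4).
R2 ← R2 + 1·R1.
R2 ← R2 / (14/5).
R1 ← R1 − 6/5·R2.
Reading off the reduced rows gives u = -1/3, v = 1/3.

u = -1/3, v = 1/3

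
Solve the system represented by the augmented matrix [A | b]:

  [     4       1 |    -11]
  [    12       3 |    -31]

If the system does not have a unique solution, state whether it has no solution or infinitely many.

Row-reduce:
R1 ← R1 / (4).
R2 ← R2 − 12·R1.
Row 2 reduces to 0 = 2, a contradiction. The system is inconsistent.

no solution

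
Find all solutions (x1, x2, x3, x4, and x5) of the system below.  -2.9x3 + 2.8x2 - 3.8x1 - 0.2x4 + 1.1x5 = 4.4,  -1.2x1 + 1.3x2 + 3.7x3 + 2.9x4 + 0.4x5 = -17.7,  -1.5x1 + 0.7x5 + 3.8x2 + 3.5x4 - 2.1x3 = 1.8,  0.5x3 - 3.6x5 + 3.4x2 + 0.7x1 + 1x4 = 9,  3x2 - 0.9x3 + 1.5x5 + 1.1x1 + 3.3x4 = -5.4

Row-reduce the augmented matrix:
R1 ← R1 / (-19/5).
R2 ← R2 + 6/5·R1.
R3 ← R3 + 3/2·R1.
R4 ← R4 − 7/10·R1.
R5 ← R5 − 11/10·R1.
R2 ← R2 / (79/190).
R1 ← R1 + 14/19·R2.
R3 ← R3 − 256/95·R2.
R4 ← R4 − 372/95·R2.
R5 ← R5 − 362/95·R2.
R3 ← R3 / (-9755/316).
R1 ← R1 − 1413/158·R3.
R2 ← R2 − 877/79·R3.
R4 ← R4 + 68737/1580·R3.
R5 ← R5 + 13917/316·R3.
R4 ← R4 / (-2401093/487750).
R1 ← R1 − 37907/48775·R4.
R2 ← R2 − 73531/48775·R4.
R3 ← R3 − 24688/48775·R4.
R5 ← R5 + 79114/48775·R4.
R5 ← R5 / (32310034/12005465).
R1 ← R1 + 1958989/2401093·R5.
R2 ← R2 + 2545640/2401093·R5.
R3 ← R3 + 929051/2401093·R5.
R4 ← R4 − 1847059/2401093·R5.
Reading off the reduced rows gives x1 = 0, x2 = -1, x3 = -4, x4 = 0, x5 = -4.

x1 = 0, x2 = -1, x3 = -4, x4 = 0, x5 = -4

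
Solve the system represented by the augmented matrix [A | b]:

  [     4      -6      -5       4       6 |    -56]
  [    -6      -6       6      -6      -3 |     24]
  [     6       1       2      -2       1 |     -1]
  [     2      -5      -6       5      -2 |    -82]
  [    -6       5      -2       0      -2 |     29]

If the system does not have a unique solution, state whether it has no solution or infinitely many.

x_1 = -4, x_2 = 5, x_3 = 6, x_4 = -1, x_5 = 4

Row-reduce the augmented matrix:
R1 ← R1 / (4).
R2 ← R2 + 6·R1.
R3 ← R3 − 6·R1.
R4 ← R4 − 2·R1.
R5 ← R5 + 6·R1.
R2 ← R2 / (-15).
R1 ← R1 + 3/2·R2.
R3 ← R3 − 10·R2.
R4 ← R4 + 2·R2.
R5 ← R5 + 4·R2.
R3 ← R3 / (17/2).
R1 ← R1 + 11/10·R3.
R2 ← R2 − 1/10·R3.
R4 ← R4 + 33/10·R3.
R5 ← R5 + 91/10·R3.
R4 ← R4 / (-9/85).
R1 ← R1 + 3/85·R4.
R2 ← R2 − 8/85·R4.
R3 ← R3 + 16/17·R4.
R5 ← R5 + 218/85·R4.
R5 ← R5 / (1613/9).
R1 ← R1 − 17/6·R5.
R2 ← R2 + 62/9·R5.
R3 ← R3 − 584/9·R5.
R4 ← R4 − 625/9·R5.
Reading off the reduced rows gives x_1 = -4, x_2 = 5, x_3 = 6, x_4 = -1, x_5 = 4.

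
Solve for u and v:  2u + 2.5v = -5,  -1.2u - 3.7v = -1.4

Row-reduce the augmented matrix:
R1 ← R1 / (2).
R2 ← R2 + 6/5·R1.
R2 ← R2 / (-11/5).
R1 ← R1 − 5/4·R2.
Reading off the reduced rows gives u = -5, v = 2.

u = -5, v = 2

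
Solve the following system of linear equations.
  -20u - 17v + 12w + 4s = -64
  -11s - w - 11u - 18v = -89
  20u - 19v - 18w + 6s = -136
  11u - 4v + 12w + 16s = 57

u = 3, v = 4, w = 6, s = -2

Row-reduce the augmented matrix:
R1 ← R1 / (-20).
R2 ← R2 + 11·R1.
R3 ← R3 − 20·R1.
R4 ← R4 − 11·R1.
R2 ← R2 / (-173/20).
R1 ← R1 − 17/20·R2.
R3 ← R3 + 36·R2.
R4 ← R4 + 267/20·R2.
R3 ← R3 / (4434/173).
R1 ← R1 + 233/173·R3.
R2 ← R2 − 152/173·R3.
R4 ← R4 − 5247/173·R3.
R4 ← R4 / (-28282/739).
R1 ← R1 − 4246/2217·R4.
R2 ← R2 + 1552/2217·R4.
R3 ← R3 − 5617/2217·R4.
Reading off the reduced rows gives u = 3, v = 4, w = 6, s = -2.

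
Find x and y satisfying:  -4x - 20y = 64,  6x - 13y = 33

Row-reduce the augmented matrix:
R1 ← R1 / (-4).
R2 ← R2 − 6·R1.
R2 ← R2 / (-43).
R1 ← R1 − 5·R2.
Reading off the reduced rows gives x = -1, y = -3.

x = -1, y = -3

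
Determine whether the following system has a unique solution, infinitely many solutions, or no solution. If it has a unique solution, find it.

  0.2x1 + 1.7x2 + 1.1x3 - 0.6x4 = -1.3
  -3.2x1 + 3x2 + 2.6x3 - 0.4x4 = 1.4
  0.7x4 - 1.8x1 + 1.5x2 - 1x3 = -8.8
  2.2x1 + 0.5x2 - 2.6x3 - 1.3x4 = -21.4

x1 = 1, x2 = -3, x3 = 6, x4 = 5

Row-reduce the augmented matrix:
R1 ← R1 / (1/5).
R2 ← R2 + 16/5·R1.
R3 ← R3 + 9/5·R1.
R4 ← R4 − 11/5·R1.
R2 ← R2 / (151/5).
R1 ← R1 − 17/2·R2.
R3 ← R3 − 84/5·R2.
R4 ← R4 + 91/5·R2.
R3 ← R3 / (-3529/1510).
R1 ← R1 + 28/151·R3.
R2 ← R2 − 101/151·R3.
R4 ← R4 + 763/302·R3.
R4 ← R4 / (-29279/17645).
R1 ← R1 + 896/3529·R4.
R2 ← R2 + 297/3529·R4.
R3 ← R3 + 1303/3529·R4.
Reading off the reduced rows gives x1 = 1, x2 = -3, x3 = 6, x4 = 5.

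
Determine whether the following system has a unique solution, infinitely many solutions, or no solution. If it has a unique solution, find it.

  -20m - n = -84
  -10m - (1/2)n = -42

infinitely many solutions

Row-reduce:
R1 ← R1 / (-20).
R2 ← R2 + 10·R1.
Rank is 1 with 2 unknowns, leaving n free.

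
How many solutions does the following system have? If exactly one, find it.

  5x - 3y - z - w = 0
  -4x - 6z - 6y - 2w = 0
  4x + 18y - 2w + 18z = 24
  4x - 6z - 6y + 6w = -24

infinitely many solutions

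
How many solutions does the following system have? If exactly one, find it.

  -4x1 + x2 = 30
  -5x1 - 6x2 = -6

Row-reduce the augmented matrix:
R1 ← R1 / (-4).
R2 ← R2 + 5·R1.
R2 ← R2 / (-29/4).
R1 ← R1 + 1/4·R2.
Reading off the reduced rows gives x1 = -6, x2 = 6.

x1 = -6, x2 = 6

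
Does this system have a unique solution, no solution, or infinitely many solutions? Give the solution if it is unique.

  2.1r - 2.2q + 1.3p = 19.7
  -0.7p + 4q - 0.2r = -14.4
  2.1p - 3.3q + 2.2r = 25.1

p = 2, q = -3, r = 5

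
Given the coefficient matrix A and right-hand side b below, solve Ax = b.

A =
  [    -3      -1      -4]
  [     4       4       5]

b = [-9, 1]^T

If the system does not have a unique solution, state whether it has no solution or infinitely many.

infinitely many solutions

Row-reduce:
R1 ← R1 / (-3).
R2 ← R2 − 4·R1.
R2 ← R2 / (8/3).
R1 ← R1 − 1/3·R2.
Rank is 2 with 3 unknowns, leaving x_3 free.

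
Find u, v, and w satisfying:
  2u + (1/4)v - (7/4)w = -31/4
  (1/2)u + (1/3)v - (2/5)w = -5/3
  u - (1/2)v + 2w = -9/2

u = -4, v = 1, w = 0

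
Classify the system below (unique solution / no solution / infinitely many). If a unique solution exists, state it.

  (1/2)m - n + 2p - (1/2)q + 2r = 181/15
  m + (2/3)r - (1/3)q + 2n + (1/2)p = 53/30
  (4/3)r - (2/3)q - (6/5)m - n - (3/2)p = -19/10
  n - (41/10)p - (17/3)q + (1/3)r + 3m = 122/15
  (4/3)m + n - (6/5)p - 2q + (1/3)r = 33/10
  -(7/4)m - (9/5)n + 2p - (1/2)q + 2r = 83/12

m = 3, n = -2, p = 7/3, q = -9/5, r = 3/2

Row-reduce the augmented matrix:
R1 ← R1 / (1/2).
R2 ← R2 − 1·R1.
R3 ← R3 + 6/5·R1.
R4 ← R4 − 3·R1.
R5 ← R5 − 4/3·R1.
R6 ← R6 + 7/4·R1.
R2 ← R2 / (4).
R1 ← R1 + 2·R2.
R3 ← R3 + 17/5·R2.
R4 ← R4 − 7·R2.
R5 ← R5 − 11/3·R2.
R6 ← R6 + 53/10·R2.
R3 ← R3 / (13/40).
R1 ← R1 − 9/4·R3.
R2 ← R2 + 7/8·R3.
R4 ← R4 + 399/40·R3.
R5 ← R5 + 133/40·R3.
R6 ← R6 − 349/80·R3.
R4 ← R4 / (-656/15).
R1 ← R1 − 25/3·R4.
R2 ← R2 + 10/3·R4.
R3 ← R3 + 4·R4.
R5 ← R5 + 656/45·R4.
R6 ← R6 − 193/12·R4.
Swap R5 and R6.
R5 ← R5 / (-786237/170560).
R1 ← R1 + 1525/656·R5.
R2 ← R2 − 3309/4264·R5.
R3 ← R3 − 3035/2132·R5.
R4 ← R4 + 18613/8528·R5.
R6 reduces to 0 = 0, so the extra equation is consistent.
Reading off the reduced rows gives m = 3, n = -2, p = 7/3, q = -9/5, r = 3/2.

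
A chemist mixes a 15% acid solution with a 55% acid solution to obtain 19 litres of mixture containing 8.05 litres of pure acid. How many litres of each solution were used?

litres of solution A: 6, litres of solution B: 13

Let a = litres of solution A, b = litres of solution B.
  a + b = 19
  (3/20)a + (11/20)b = 161/20
From equation 1: a = 19 − b.
Substitute into equation 2 and solve: b = 13.
Then a = 6.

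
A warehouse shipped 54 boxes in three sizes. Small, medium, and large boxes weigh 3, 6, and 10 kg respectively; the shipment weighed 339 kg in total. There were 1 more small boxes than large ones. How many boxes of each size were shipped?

small boxes: 19, medium boxes: 17, large boxes: 18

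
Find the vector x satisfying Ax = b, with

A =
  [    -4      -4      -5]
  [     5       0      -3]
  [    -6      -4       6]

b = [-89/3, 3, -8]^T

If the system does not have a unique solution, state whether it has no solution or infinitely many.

Row-reduce the augmented matrix:
R1 ← R1 / (-4).
R2 ← R2 − 5·R1.
R3 ← R3 + 6·R1.
R2 ← R2 / (-5).
R1 ← R1 − 1·R2.
R3 ← R3 − 2·R2.
R3 ← R3 / (49/5).
R1 ← R1 + 3/5·R3.
R2 ← R2 − 37/20·R3.
Reading off the reduced rows gives x_1 = 2, x_2 = 5/2, x_3 = 7/3.

x_1 = 2, x_2 = 5/2, x_3 = 7/3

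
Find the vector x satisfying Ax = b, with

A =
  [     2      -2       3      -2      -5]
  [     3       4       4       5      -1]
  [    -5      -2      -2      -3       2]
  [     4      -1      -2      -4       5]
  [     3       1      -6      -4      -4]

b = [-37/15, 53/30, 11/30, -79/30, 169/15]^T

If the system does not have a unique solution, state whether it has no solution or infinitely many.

x_1 = -1/2, x_2 = 5/2, x_3 = -3/5, x_4 = -1, x_5 = -2/3

Row-reduce the augmented matrix:
R1 ← R1 / (2).
R2 ← R2 − 3·R1.
R3 ← R3 + 5·R1.
R4 ← R4 − 4·R1.
R5 ← R5 − 3·R1.
R2 ← R2 / (7).
R1 ← R1 + 1·R2.
R3 ← R3 + 7·R2.
R4 ← R4 − 3·R2.
R5 ← R5 − 4·R2.
R3 ← R3 / (5).
R1 ← R1 − 10/7·R3.
R2 ← R2 + 1/14·R3.
R4 ← R4 + 109/14·R3.
R5 ← R5 + 143/14·R3.
R4 ← R4 / (-24/7).
R1 ← R1 − 1/7·R4.
R2 ← R2 − 8/7·R4.
R5 ← R5 + 39/7·R4.
R5 ← R5 / (-1449/80).
R1 ← R1 + 43/240·R5.
R2 ← R2 − 43/15·R5.
R3 ← R3 + 4/5·R5.
R4 ← R4 + 419/240·R5.
Reading off the reduced rows gives x_1 = -1/2, x_2 = 5/2, x_3 = -3/5, x_4 = -1, x_5 = -2/3.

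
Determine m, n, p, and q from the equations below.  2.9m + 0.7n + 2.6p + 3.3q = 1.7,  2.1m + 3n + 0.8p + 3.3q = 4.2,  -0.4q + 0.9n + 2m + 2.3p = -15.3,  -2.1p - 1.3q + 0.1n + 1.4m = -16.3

Row-reduce the augmented matrix:
R1 ← R1 / (29/10).
R2 ← R2 − 21/10·R1.
R3 ← R3 − 2·R1.
R4 ← R4 − 7/5·R1.
R2 ← R2 / (723/290).
R1 ← R1 − 7/29·R2.
R3 ← R3 − 121/290·R2.
R4 ← R4 + 69/290·R2.
R3 ← R3 / (995/1446).
R1 ← R1 − 724/723·R3.
R2 ← R2 + 314/723·R3.
R4 ← R4 + 1667/482·R3.
R4 ← R4 / (-169361/9950).
R1 ← R1 − 25699/4975·R4.
R2 ← R2 + 7064/4975·R4.
R3 ← R3 + 20448/4975·R4.
Reading off the reduced rows gives m = -6, n = -1, p = 0, q = 6.

m = -6, n = -1, p = 0, q = 6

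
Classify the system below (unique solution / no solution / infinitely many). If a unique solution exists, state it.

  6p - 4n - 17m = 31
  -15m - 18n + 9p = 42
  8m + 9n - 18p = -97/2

m = -1, n = -1/2, p = 2

Row-reduce the augmented matrix:
R1 ← R1 / (-17).
R2 ← R2 + 15·R1.
R3 ← R3 − 8·R1.
R2 ← R2 / (-246/17).
R1 ← R1 − 4/17·R2.
R3 ← R3 − 121/17·R2.
R3 ← R3 / (-1095/82).
R1 ← R1 + 12/41·R3.
R2 ← R2 + 21/82·R3.
Reading off the reduced rows gives m = -1, n = -1/2, p = 2.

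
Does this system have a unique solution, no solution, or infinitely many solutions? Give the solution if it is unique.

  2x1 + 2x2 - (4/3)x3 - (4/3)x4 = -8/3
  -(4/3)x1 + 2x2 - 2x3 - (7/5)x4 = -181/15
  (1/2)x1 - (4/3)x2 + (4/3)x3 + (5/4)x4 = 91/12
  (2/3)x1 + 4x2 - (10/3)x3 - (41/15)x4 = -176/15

no solution

Row-reduce:
R1 ← R1 / (2).
R2 ← R2 + 4/3·R1.
R3 ← R3 − 1/2·R1.
R4 ← R4 − 2/3·R1.
R2 ← R2 / (10/3).
R1 ← R1 − 1·R2.
R3 ← R3 + 11/6·R2.
R4 ← R4 − 10/3·R2.
R3 ← R3 / (7/90).
R1 ← R1 − 1/5·R3.
R2 ← R2 + 13/15·R3.
Row 4 reduces to 0 = 3, a contradiction. The system is inconsistent.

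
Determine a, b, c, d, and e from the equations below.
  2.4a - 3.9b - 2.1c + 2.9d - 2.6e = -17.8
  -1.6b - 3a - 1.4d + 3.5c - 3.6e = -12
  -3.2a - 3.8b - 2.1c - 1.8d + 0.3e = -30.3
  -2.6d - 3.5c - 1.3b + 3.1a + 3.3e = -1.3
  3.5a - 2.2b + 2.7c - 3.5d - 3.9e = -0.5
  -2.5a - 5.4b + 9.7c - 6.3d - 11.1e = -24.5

a = 3, b = 3, c = 4, d = 1, e = 3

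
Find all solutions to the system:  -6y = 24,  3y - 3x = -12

x = 0, y = -4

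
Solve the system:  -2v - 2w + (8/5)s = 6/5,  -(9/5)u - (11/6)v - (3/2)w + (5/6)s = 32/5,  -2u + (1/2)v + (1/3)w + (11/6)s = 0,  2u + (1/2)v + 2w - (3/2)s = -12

Row-reduce the augmented matrix:
Swap R1 and R2.
R1 ← R1 / (-9/5).
R3 ← R3 + 2·R1.
R4 ← R4 − 2·R1.
R2 ← R2 / (-2).
R1 ← R1 − 55/54·R2.
R3 ← R3 − 137/54·R2.
R4 ← R4 + 83/54·R2.
R3 ← R3 / (-29/54).
R1 ← R1 + 5/27·R3.
R2 ← R2 − 1·R3.
R4 ← R4 − 101/54·R3.
R4 ← R4 / (733/87).
R1 ← R1 + 115/174·R4.
R2 ← R2 − 677/145·R4.
R3 ← R3 + 793/145·R4.
Reading off the reduced rows gives u = -3, v = 3, w = -6, s = -3.

u = -3, v = 3, w = -6, s = -3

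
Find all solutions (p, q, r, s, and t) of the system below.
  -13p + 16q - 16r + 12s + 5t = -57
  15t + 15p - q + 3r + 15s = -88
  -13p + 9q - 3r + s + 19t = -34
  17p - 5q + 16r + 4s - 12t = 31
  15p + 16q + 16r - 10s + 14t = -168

p = -6, q = -5, r = 4, s = 2, t = -3

Row-reduce the augmented matrix:
R1 ← R1 / (-13).
R2 ← R2 − 15·R1.
R3 ← R3 + 13·R1.
R4 ← R4 − 17·R1.
R5 ← R5 − 15·R1.
R2 ← R2 / (227/13).
R1 ← R1 + 16/13·R2.
R3 ← R3 + 7·R2.
R4 ← R4 − 207/13·R2.
R5 ← R5 − 448/13·R2.
R3 ← R3 / (1544/227).
R1 ← R1 − 32/227·R3.
R2 ← R2 + 201/227·R3.
R4 ← R4 − 2083/227·R3.
R5 ← R5 − 6368/227·R3.
R4 ← R4 / (-1423/193).
R1 ← R1 − 212/193·R4.
R2 ← R2 − 333/193·R4.
R3 ← R3 − 16/193·R4.
R5 ← R5 + 10694/193·R4.
R5 ← R5 / (421818/1423).
R1 ← R1 + 10681/1423·R5.
R2 ← R2 + 12327/1423·R5.
R3 ← R3 − 7597/2846·R5.
R4 ← R4 − 21045/2846·R5.
Reading off the reduced rows gives p = -6, q = -5, r = 4, s = 2, t = -3.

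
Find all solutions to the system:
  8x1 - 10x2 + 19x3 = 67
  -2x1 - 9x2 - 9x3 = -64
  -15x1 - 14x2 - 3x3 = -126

Row-reduce the augmented matrix:
R1 ← R1 / (8).
R2 ← R2 + 2·R1.
R3 ← R3 + 15·R1.
R2 ← R2 / (-23/2).
R1 ← R1 + 5/4·R2.
R3 ← R3 + 131/4·R2.
R3 ← R3 / (4115/92).
R1 ← R1 − 261/92·R3.
R2 ← R2 − 17/46·R3.
Reading off the reduced rows gives x1 = 5, x2 = 3, x3 = 3.

x1 = 5, x2 = 3, x3 = 3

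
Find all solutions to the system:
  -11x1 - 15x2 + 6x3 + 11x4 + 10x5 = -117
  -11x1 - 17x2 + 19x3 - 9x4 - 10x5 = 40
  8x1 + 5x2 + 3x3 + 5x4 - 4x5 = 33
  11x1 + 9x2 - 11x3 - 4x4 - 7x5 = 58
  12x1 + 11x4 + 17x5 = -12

x1 = 5, x2 = 1, x3 = 3, x4 = -5, x5 = -1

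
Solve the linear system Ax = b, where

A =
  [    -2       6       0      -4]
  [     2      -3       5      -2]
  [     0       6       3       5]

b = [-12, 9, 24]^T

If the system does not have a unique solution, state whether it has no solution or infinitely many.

Row-reduce:
R1 ← R1 / (-2).
R2 ← R2 − 2·R1.
R2 ← R2 / (3).
R1 ← R1 + 3·R2.
R3 ← R3 − 6·R2.
R3 ← R3 / (-7).
R1 ← R1 − 5·R3.
R2 ← R2 − 5/3·R3.
Rank is 3 with 4 unknowns, leaving x_4 free.

infinitely many solutions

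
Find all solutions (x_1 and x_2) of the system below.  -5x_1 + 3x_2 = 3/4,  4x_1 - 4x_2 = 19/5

x_1 = -9/5, x_2 = -11/4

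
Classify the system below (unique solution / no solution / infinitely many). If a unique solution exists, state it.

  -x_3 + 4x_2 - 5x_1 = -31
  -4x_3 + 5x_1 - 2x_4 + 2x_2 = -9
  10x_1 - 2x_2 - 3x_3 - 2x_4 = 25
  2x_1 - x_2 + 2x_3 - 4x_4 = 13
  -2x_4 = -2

Row-reduce:
R1 ← R1 / (-5).
R2 ← R2 − 5·R1.
R3 ← R3 − 10·R1.
R4 ← R4 − 2·R1.
R2 ← R2 / (6).
R1 ← R1 + 4/5·R2.
R3 ← R3 − 6·R2.
R4 ← R4 − 3/5·R2.
Swap R3 and R4.
R3 ← R3 / (21/10).
R1 ← R1 + 7/15·R3.
R2 ← R2 + 5/6·R3.
Swap R4 and R5.
R4 ← R4 / (-2).
R1 ← R1 + 10/9·R4.
R2 ← R2 + 116/63·R4.
R3 ← R3 + 38/21·R4.
Row 5 reduces to 0 = 3, a contradiction. The system is inconsistent.

no solution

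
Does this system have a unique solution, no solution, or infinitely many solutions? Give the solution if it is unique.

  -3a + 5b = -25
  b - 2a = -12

a = 5, b = -2

From equation 2: b = -12 + 2·a.
Substitute into equation 1 and solve: a = 5.
Then b = -2.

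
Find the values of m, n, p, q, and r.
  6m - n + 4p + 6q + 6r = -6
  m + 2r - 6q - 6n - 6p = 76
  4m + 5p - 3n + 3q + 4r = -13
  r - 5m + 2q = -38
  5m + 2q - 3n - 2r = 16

m = 6, n = 0, p = -6, q = -5, r = 2

Row-reduce the augmented matrix:
R1 ← R1 / (6).
R2 ← R2 − 1·R1.
R3 ← R3 − 4·R1.
R4 ← R4 + 5·R1.
R5 ← R5 − 5·R1.
R2 ← R2 / (-35/6).
R1 ← R1 + 1/6·R2.
R3 ← R3 + 7/3·R2.
R4 ← R4 + 5/6·R2.
R5 ← R5 + 13/6·R2.
R3 ← R3 / (5).
R1 ← R1 − 6/7·R3.
R2 ← R2 − 8/7·R3.
R4 ← R4 − 30/7·R3.
R5 ← R5 + 6/7·R3.
R4 ← R4 / (226/35).
R1 ← R1 − 156/175·R4.
R2 ← R2 − 138/175·R4.
R3 ← R3 − 9/25·R4.
R5 ← R5 + 16/175·R4.
R5 ← R5 / (-4154/565).
R1 ← R1 − 104/565·R5.
R2 ← R2 + 473/565·R5.
R3 ← R3 + 481/1130·R5.
R4 ← R4 − 217/226·R5.
Reading off the reduced rows gives m = 6, n = 0, p = -6, q = -5, r = 2.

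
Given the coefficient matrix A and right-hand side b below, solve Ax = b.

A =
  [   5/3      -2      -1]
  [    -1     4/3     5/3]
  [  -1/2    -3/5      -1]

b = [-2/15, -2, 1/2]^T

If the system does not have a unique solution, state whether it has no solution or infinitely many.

x_1 = 1, x_2 = 2, x_3 = -11/5

Row-reduce the augmented matrix:
R1 ← R1 / (5/3).
R2 ← R2 + 1·R1.
R3 ← R3 + 1/2·R1.
R2 ← R2 / (2/15).
R1 ← R1 + 6/5·R2.
R3 ← R3 + 6/5·R2.
R3 ← R3 / (83/10).
R1 ← R1 − 9·R3.
R2 ← R2 − 8·R3.
Reading off the reduced rows gives x_1 = 1, x_2 = 2, x_3 = -11/5.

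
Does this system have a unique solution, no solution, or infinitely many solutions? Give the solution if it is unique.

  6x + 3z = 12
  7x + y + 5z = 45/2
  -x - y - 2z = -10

no solution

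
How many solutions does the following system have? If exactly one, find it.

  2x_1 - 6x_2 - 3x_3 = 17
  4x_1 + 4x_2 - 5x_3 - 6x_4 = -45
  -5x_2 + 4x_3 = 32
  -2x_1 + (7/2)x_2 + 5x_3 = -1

infinitely many solutions

Row-reduce:
R1 ← R1 / (2).
R2 ← R2 − 4·R1.
R4 ← R4 + 2·R1.
R2 ← R2 / (16).
R1 ← R1 + 3·R2.
R3 ← R3 + 5·R2.
R4 ← R4 + 5/2·R2.
R3 ← R3 / (69/16).
R1 ← R1 + 21/16·R3.
R2 ← R2 − 1/16·R3.
R4 ← R4 − 69/32·R3.
Rank is 3 with 4 unknowns, leaving x_4 free.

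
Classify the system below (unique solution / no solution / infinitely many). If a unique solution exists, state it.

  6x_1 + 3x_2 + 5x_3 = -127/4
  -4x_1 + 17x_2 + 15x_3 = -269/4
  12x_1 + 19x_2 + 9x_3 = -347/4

Row-reduce the augmented matrix:
R1 ← R1 / (6).
R2 ← R2 + 4·R1.
R3 ← R3 − 12·R1.
R2 ← R2 / (19).
R1 ← R1 − 1/2·R2.
R3 ← R3 − 13·R2.
R3 ← R3 / (-772/57).
R1 ← R1 − 20/57·R3.
R2 ← R2 − 55/57·R3.
Reading off the reduced rows gives x_1 = -2, x_2 = -2, x_3 = -11/4.

x_1 = -2, x_2 = -2, x_3 = -11/4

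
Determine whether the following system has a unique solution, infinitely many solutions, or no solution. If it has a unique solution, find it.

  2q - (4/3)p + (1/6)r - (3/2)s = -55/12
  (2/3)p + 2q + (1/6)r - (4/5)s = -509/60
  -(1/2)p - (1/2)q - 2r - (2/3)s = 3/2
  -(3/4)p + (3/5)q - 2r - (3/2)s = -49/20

p = -3, q = -2, r = -1/2, s = 3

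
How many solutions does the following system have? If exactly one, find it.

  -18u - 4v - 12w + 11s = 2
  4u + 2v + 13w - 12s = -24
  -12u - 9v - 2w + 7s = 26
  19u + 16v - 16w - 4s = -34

u = 2, v = -4, w = 0, s = 2

Row-reduce the augmented matrix:
R1 ← R1 / (-18).
R2 ← R2 − 4·R1.
R3 ← R3 + 12·R1.
R4 ← R4 − 19·R1.
R2 ← R2 / (10/9).
R1 ← R1 − 2/9·R2.
R3 ← R3 + 19/3·R2.
R4 ← R4 − 106/9·R2.
R3 ← R3 / (649/10).
R1 ← R1 + 7/5·R3.
R2 ← R2 − 93/10·R3.
R4 ← R4 + 691/5·R3.
R4 ← R4 / (-10115/1298).
R1 ← R1 − 153/1298·R4.
R2 ← R2 + 485/649·R4.
R3 ← R3 + 548/649·R4.
Reading off the reduced rows gives u = 2, v = -4, w = 0, s = 2.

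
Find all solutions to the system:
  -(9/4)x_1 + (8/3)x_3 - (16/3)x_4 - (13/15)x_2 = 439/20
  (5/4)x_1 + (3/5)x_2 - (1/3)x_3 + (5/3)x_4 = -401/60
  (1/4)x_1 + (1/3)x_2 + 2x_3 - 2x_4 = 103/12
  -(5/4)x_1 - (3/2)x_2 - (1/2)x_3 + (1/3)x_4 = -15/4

Row-reduce:
R1 ← R1 / (-9/4).
R2 ← R2 − 5/4·R1.
R3 ← R3 − 1/4·R1.
R4 ← R4 + 5/4·R1.
R2 ← R2 / (16/135).
R1 ← R1 − 52/135·R2.
R3 ← R3 − 32/135·R2.
R4 ← R4 + 55/54·R2.
Swap R3 and R4.
R3 ← R3 / (757/96).
R1 ← R1 + 59/12·R3.
R2 ← R2 − 155/16·R3.
Rank is 3 with 4 unknowns, leaving x_4 free.

infinitely many solutions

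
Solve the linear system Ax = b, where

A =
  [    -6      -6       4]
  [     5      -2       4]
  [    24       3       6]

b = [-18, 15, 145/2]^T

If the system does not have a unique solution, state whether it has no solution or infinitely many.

Row-reduce:
R1 ← R1 / (-6).
R2 ← R2 − 5·R1.
R3 ← R3 − 24·R1.
R2 ← R2 / (-7).
R1 ← R1 − 1·R2.
R3 ← R3 + 21·R2.
Row 3 reduces to 0 = 1/2, a contradiction. The system is inconsistent.

no solution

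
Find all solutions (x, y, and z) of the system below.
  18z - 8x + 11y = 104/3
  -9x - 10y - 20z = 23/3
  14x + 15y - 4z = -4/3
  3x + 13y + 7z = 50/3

x = -7/3, y = 2, z = -1/3

Row-reduce the augmented matrix:
R1 ← R1 / (-8).
R2 ← R2 + 9·R1.
R3 ← R3 − 14·R1.
R4 ← R4 − 3·R1.
R2 ← R2 / (-179/8).
R1 ← R1 + 11/8·R2.
R3 ← R3 − 137/4·R2.
R4 ← R4 − 137/8·R2.
R3 ← R3 / (-6106/179).
R1 ← R1 − 40/179·R3.
R2 ← R2 − 322/179·R3.
R4 ← R4 + 3053/179·R3.
R4 reduces to 0 = 0, so the extra equation is consistent.
Reading off the reduced rows gives x = -7/3, y = 2, z = -1/3.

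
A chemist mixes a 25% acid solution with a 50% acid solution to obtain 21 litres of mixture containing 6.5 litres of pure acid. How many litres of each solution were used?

Let a = litres of solution A, b = litres of solution B.
  a + b = 21
  (1/4)a + (1/2)b = 13/2
From equation 1: a = 21 − b.
Substitute into equation 2 and solve: b = 5.
Then a = 16.

litres of solution A: 16, litres of solution B: 5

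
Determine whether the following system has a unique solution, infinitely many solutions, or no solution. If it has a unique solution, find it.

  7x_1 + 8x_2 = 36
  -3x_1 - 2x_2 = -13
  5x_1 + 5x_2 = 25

no solution

Row-reduce:
R1 ← R1 / (7).
R2 ← R2 + 3·R1.
R3 ← R3 − 5·R1.
R2 ← R2 / (10/7).
R1 ← R1 − 8/7·R2.
R3 ← R3 + 5/7·R2.
Row 3 reduces to 0 = 1/2, a contradiction. The system is inconsistent.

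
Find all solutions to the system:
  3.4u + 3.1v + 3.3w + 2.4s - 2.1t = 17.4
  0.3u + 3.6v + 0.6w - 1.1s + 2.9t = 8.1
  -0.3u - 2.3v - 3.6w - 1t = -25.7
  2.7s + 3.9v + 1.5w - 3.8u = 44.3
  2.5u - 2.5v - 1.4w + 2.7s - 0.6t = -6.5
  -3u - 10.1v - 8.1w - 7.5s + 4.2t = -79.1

Row-reduce the augmented matrix:
R1 ← R1 / (17/5).
R2 ← R2 − 3/10·R1.
R3 ← R3 + 3/10·R1.
R4 ← R4 + 19/5·R1.
R5 ← R5 − 5/2·R1.
R6 ← R6 + 3·R1.
R2 ← R2 / (1131/340).
R1 ← R1 − 31/34·R2.
R3 ← R3 + 689/340·R2.
R4 ← R4 − 626/85·R2.
R5 ← R5 + 325/68·R2.
R6 ← R6 + 626/85·R2.
R3 ← R3 / (-181/58).
R1 ← R1 − 334/377·R3.
R2 ← R2 − 35/377·R3.
R4 ← R4 − 8491/1885·R3.
R5 ← R5 + 981/290·R3.
R6 ← R6 + 8491/1885·R3.
R4 ← R4 / (875169/117650).
R1 ← R1 − 10573/11765·R4.
R2 ← R2 + 969/2353·R4.
R3 ← R3 − 511/2715·R4.
R5 ← R5 + 8491/27150·R4.
R6 ← R6 + 875169/117650·R4.
R5 ← R5 / (112390853/26255070).
R1 ← R1 + 243734/875169·R5.
R2 ← R2 − 144560/291723·R5.
R3 ← R3 + 40979/2625507·R5.
R4 ← R4 + 961871/875169·R5.
R6 reduces to 0 = 0, so the extra equation is consistent.
Reading off the reduced rows gives u = -4, v = 1, w = 6, s = 6, t = 3.

u = -4, v = 1, w = 6, s = 6, t = 3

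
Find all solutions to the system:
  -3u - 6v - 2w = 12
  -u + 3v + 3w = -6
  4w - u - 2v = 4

Row-reduce the augmented matrix:
R1 ← R1 / (-3).
R2 ← R2 + 1·R1.
R3 ← R3 + 1·R1.
R2 ← R2 / (5).
R1 ← R1 − 2·R2.
R3 ← R3 / (14/3).
R1 ← R1 + 4/5·R3.
R2 ← R2 − 11/15·R3.
Reading off the reduced rows gives u = 0, v = -2, w = 0.

u = 0, v = -2, w = 0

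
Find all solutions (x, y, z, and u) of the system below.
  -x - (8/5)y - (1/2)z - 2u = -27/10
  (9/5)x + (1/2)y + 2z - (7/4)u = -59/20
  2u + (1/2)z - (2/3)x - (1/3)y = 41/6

Row-reduce:
R1 ← R1 / (-1).
R2 ← R2 − 9/5·R1.
R3 ← R3 + 2/3·R1.
R2 ← R2 / (-119/50).
R1 ← R1 − 8/5·R2.
R3 ← R3 − 11/15·R2.
R3 ← R3 / (279/238).
R1 ← R1 − 295/238·R3.
R2 ← R2 + 55/119·R3.
Rank is 3 with 4 unknowns, leaving u free.

infinitely many solutions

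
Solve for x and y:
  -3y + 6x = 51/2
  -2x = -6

Row-reduce the augmented matrix:
R1 ← R1 / (6).
R2 ← R2 + 2·R1.
R2 ← R2 / (-1).
R1 ← R1 + 1/2·R2.
Reading off the reduced rows gives x = 3, y = -5/2.

x = 3, y = -5/2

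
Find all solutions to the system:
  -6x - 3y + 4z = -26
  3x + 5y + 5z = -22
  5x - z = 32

Row-reduce the augmented matrix:
R1 ← R1 / (-6).
R2 ← R2 − 3·R1.
R3 ← R3 − 5·R1.
R2 ← R2 / (7/2).
R1 ← R1 − 1/2·R2.
R3 ← R3 + 5/2·R2.
R3 ← R3 / (22/3).
R1 ← R1 + 5/3·R3.
R2 ← R2 − 2·R3.
Reading off the reduced rows gives x = 6, y = -6, z = -2.

x = 6, y = -6, z = -2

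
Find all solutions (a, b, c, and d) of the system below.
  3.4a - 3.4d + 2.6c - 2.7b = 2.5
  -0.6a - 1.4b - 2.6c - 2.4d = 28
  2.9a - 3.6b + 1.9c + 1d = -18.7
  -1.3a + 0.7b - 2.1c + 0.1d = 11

Row-reduce the augmented matrix:
R1 ← R1 / (17/5).
R2 ← R2 + 3/5·R1.
R3 ← R3 − 29/10·R1.
R4 ← R4 + 13/10·R1.
R2 ← R2 / (-319/170).
R1 ← R1 + 27/34·R2.
R3 ← R3 + 441/340·R2.
R4 ← R4 + 113/340·R2.
R3 ← R3 / (1854/1595).
R1 ← R1 − 533/319·R3.
R2 ← R2 − 364/319·R3.
R4 ← R4 + 1159/1595·R3.
R4 ← R4 / (9473/3090).
R1 ← R1 + 2570/309·R4.
R2 ← R2 + 1318/309·R4.
R3 ← R3 − 1588/309·R4.
Reading off the reduced rows gives a = -3, b = -1, c = -4, d = -6.

a = -3, b = -1, c = -4, d = -6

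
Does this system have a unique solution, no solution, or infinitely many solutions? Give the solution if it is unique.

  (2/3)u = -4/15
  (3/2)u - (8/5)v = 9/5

Row-reduce the augmented matrix:
R1 ← R1 / (2/3).
R2 ← R2 − 3/2·R1.
R2 ← R2 / (-8/5).
Reading off the reduced rows gives u = -2/5, v = -3/2.

u = -2/5, v = -3/2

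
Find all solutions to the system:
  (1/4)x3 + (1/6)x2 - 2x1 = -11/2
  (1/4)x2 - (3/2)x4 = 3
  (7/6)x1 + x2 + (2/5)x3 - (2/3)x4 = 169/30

infinitely many solutions

Row-reduce:
R1 ← R1 / (-2).
R3 ← R3 − 7/6·R1.
R2 ← R2 / (1/4).
R1 ← R1 + 1/12·R2.
R3 ← R3 − 79/72·R2.
R3 ← R3 / (131/240).
R1 ← R1 + 1/8·R3.
Rank is 3 with 4 unknowns, leaving x4 free.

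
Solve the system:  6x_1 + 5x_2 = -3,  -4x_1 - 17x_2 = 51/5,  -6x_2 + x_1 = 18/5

Row-reduce the augmented matrix:
R1 ← R1 / (6).
R2 ← R2 + 4·R1.
R3 ← R3 − 1·R1.
R2 ← R2 / (-41/3).
R1 ← R1 − 5/6·R2.
R3 ← R3 + 41/6·R2.
R3 reduces to 0 = 0, so the extra equation is consistent.
Reading off the reduced rows gives x_1 = 0, x_2 = -3/5.

x_1 = 0, x_2 = -3/5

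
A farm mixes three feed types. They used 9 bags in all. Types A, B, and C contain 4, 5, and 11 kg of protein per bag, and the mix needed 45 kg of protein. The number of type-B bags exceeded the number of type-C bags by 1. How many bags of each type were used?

Let a = type-A bags, b = type-B bags, c = type-C bags.
  a + b + c = 9
  11c + 5b + 4a = 45
  b - c = 1
Row-reduce the augmented matrix:
R2 ← R2 − 4·R1.
R1 ← R1 − 1·R2.
R3 ← R3 − 1·R2.
R3 ← R3 / (-8).
R1 ← R1 + 6·R3.
R2 ← R2 − 7·R3.
Reading off the reduced rows gives a = 6, b = 2, c = 1.

type-A bags: 6, type-B bags: 2, type-C bags: 1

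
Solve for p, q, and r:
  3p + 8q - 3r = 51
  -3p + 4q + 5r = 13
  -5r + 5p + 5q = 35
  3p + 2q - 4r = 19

p = -3, q = 6, r = -4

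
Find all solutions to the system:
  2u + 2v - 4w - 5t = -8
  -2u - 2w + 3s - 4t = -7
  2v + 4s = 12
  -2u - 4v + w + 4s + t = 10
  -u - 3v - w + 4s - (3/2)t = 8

Row-reduce:
R1 ← R1 / (2).
R2 ← R2 + 2·R1.
R4 ← R4 + 2·R1.
R5 ← R5 + 1·R1.
R2 ← R2 / (2).
R1 ← R1 − 1·R2.
R3 ← R3 − 2·R2.
R4 ← R4 + 2·R2.
R5 ← R5 + 2·R2.
R3 ← R3 / (6).
R1 ← R1 − 1·R3.
R2 ← R2 + 3·R3.
R4 ← R4 + 9·R3.
R5 ← R5 + 9·R3.
R4 ← R4 / (17/2).
R1 ← R1 + 5/3·R4.
R2 ← R2 − 2·R4.
R3 ← R3 − 1/6·R4.
R5 ← R5 − 17/2·R4.
Row 5 reduces to 0 = 2, a contradiction. The system is inconsistent.

no solution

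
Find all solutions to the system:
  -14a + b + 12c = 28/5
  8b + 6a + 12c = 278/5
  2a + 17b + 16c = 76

a = 9/5, b = 2, c = 12/5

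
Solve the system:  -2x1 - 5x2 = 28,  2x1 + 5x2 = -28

infinitely many solutions

Row-reduce:
R1 ← R1 / (-2).
R2 ← R2 − 2·R1.
Rank is 1 with 2 unknowns, leaving x2 free.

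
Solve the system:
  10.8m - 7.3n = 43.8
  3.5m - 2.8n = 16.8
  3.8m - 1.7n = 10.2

m = 0, n = -6

Row-reduce the augmented matrix:
R1 ← R1 / (54/5).
R2 ← R2 − 7/2·R1.
R3 ← R3 − 19/5·R1.
R2 ← R2 / (-469/1080).
R1 ← R1 + 73/108·R2.
R3 ← R3 − 469/540·R2.
R3 reduces to 0 = 0, so the extra equation is consistent.
Reading off the reduced rows gives m = 0, n = -6.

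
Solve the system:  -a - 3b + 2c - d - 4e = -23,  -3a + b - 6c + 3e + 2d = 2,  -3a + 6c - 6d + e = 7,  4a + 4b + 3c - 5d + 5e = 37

infinitely many solutions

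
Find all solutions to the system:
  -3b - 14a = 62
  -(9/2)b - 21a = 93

infinitely many solutions

Row-reduce:
R1 ← R1 / (-14).
R2 ← R2 + 21·R1.
Rank is 1 with 2 unknowns, leaving b free.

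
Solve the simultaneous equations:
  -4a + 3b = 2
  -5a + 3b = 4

Row-reduce the augmented matrix:
R1 ← R1 / (-4).
R2 ← R2 + 5·R1.
R2 ← R2 / (-3/4).
R1 ← R1 + 3/4·R2.
Reading off the reduced rows gives a = -2, b = -2.

a = -2, b = -2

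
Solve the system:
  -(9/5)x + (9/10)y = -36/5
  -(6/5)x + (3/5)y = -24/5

Row-reduce:
R1 ← R1 / (-9/5).
R2 ← R2 + 6/5·R1.
Rank is 1 with 2 unknowns, leaving y free.

infinitely many solutions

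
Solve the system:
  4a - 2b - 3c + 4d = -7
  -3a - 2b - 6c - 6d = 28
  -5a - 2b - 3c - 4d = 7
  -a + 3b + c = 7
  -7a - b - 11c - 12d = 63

a = 2, b = 4, c = -3, d = -4

Row-reduce the augmented matrix:
R1 ← R1 / (4).
R2 ← R2 + 3·R1.
R3 ← R3 + 5·R1.
R4 ← R4 + 1·R1.
R5 ← R5 + 7·R1.
R2 ← R2 / (-7/2).
R1 ← R1 + 1/2·R2.
R3 ← R3 + 9/2·R2.
R4 ← R4 − 5/2·R2.
R5 ← R5 + 9/2·R2.
R3 ← R3 / (27/7).
R1 ← R1 − 3/7·R3.
R2 ← R2 − 33/14·R3.
R4 ← R4 + 79/14·R3.
R5 ← R5 + 79/14·R3.
R4 ← R4 / (161/27).
R1 ← R1 − 8/9·R4.
R2 ← R2 + 19/9·R4.
R3 ← R3 − 34/27·R4.
R5 ← R5 − 161/27·R4.
R5 reduces to 0 = 0, so the extra equation is consistent.
Reading off the reduced rows gives a = 2, b = 4, c = -3, d = -4.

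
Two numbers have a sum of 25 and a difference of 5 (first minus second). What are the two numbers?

first number: 15, second number: 10

Let x = first number, y = second number.
  x + y = 25
  x - y = 5
From equation 1: x = 25 − y.
Substitute into equation 2 and solve: y = 10.
Then x = 15.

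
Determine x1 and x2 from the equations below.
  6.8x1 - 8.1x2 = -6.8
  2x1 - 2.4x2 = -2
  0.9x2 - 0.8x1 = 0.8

Row-reduce the augmented matrix:
R1 ← R1 / (34/5).
R2 ← R2 − 2·R1.
R3 ← R3 + 4/5·R1.
R2 ← R2 / (-3/170).
R1 ← R1 + 81/68·R2.
R3 ← R3 + 9/170·R2.
R3 reduces to 0 = 0, so the extra equation is consistent.
Reading off the reduced rows gives x1 = -1, x2 = 0.

x1 = -1, x2 = 0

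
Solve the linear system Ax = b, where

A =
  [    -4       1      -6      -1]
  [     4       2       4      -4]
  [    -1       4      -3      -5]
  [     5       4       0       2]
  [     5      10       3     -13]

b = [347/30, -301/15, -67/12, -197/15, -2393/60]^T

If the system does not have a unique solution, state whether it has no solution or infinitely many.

x_1 = -3, x_2 = -1/3, x_3 = -1/4, x_4 = 8/5

Row-reduce the augmented matrix:
R1 ← R1 / (-4).
R2 ← R2 − 4·R1.
R3 ← R3 + 1·R1.
R4 ← R4 − 5·R1.
R5 ← R5 − 5·R1.
R2 ← R2 / (3).
R1 ← R1 + 1/4·R2.
R3 ← R3 − 15/4·R2.
R4 ← R4 − 21/4·R2.
R5 ← R5 − 45/4·R2.
R1 ← R1 − 4/3·R3.
R2 ← R2 + 2/3·R3.
R4 ← R4 + 4·R3.
R5 ← R5 − 3·R3.
R4 ← R4 / (31/2).
R1 ← R1 + 13/6·R4.
R2 ← R2 + 2/3·R4.
R3 ← R3 − 3/2·R4.
R5 reduces to 0 = 0, so the extra equation is consistent.
Reading off the reduced rows gives x_1 = -3, x_2 = -1/3, x_3 = -1/4, x_4 = 8/5.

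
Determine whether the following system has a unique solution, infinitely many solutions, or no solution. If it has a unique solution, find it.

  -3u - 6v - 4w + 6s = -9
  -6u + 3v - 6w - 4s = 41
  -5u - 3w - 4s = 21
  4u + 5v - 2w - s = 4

Row-reduce the augmented matrix:
R1 ← R1 / (-3).
R2 ← R2 + 6·R1.
R3 ← R3 + 5·R1.
R4 ← R4 − 4·R1.
R2 ← R2 / (15).
R1 ← R1 − 2·R2.
R3 ← R3 − 10·R2.
R4 ← R4 + 3·R2.
R3 ← R3 / (7/3).
R1 ← R1 − 16/15·R3.
R2 ← R2 − 2/15·R3.
R4 ← R4 + 104/15·R3.
R4 ← R4 / (-641/105).
R1 ← R1 − 58/35·R4.
R2 ← R2 + 92/105·R4.
R3 ← R3 + 10/7·R4.
Reading off the reduced rows gives u = -5, v = 5, w = 0, s = 1.

u = -5, v = 5, w = 0, s = 1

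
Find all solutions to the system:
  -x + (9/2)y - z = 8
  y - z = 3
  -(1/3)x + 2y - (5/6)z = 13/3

no solution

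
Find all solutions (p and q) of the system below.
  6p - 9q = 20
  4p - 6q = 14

no solution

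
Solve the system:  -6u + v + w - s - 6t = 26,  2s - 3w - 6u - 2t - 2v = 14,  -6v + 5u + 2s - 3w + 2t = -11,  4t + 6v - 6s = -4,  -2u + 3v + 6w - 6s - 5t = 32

Row-reduce the augmented matrix:
R1 ← R1 / (-6).
R2 ← R2 + 6·R1.
R3 ← R3 − 5·R1.
R5 ← R5 + 2·R1.
R2 ← R2 / (-3).
R1 ← R1 + 1/6·R2.
R3 ← R3 + 31/6·R2.
R4 ← R4 − 6·R2.
R5 ← R5 − 8/3·R2.
R3 ← R3 / (85/18).
R1 ← R1 − 1/18·R3.
R2 ← R2 − 4/3·R3.
R4 ← R4 + 8·R3.
R5 ← R5 − 19/9·R3.
R4 ← R4 / (-576/85).
R1 ← R1 − 4/85·R4.
R2 ← R2 − 11/85·R4.
R3 ← R3 + 72/85·R4.
R5 ← R5 + 103/85·R4.
R5 ← R5 / (839/144).
R1 ← R1 − 31/36·R5.
R2 ← R2 − 197/144·R5.
R3 ← R3 + 3/2·R5.
R4 ← R4 − 101/144·R5.
Reading off the reduced rows gives u = -3, v = -3, w = 2, s = -3, t = -1.

u = -3, v = -3, w = 2, s = -3, t = -1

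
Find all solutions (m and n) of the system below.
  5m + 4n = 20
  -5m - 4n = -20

Row-reduce:
R1 ← R1 / (5).
R2 ← R2 + 5·R1.
Rank is 1 with 2 unknowns, leaving n free.

infinitely many solutions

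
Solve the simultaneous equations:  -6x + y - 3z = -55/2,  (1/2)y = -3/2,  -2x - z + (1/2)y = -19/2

no solution

Row-reduce:
R1 ← R1 / (-6).
R3 ← R3 + 2·R1.
R2 ← R2 / (1/2).
R1 ← R1 + 1/6·R2.
R3 ← R3 − 1/6·R2.
Row 3 reduces to 0 = 1/6, a contradiction. The system is inconsistent.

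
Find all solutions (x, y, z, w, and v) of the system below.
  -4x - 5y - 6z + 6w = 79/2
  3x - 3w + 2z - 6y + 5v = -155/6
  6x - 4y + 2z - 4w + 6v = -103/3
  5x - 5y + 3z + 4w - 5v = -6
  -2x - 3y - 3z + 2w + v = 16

x = -2, y = 1/2, z = -8/3, w = 3, v = -1/2

Row-reduce the augmented matrix:
R1 ← R1 / (-4).
R2 ← R2 − 3·R1.
R3 ← R3 − 6·R1.
R4 ← R4 − 5·R1.
R5 ← R5 + 2·R1.
R2 ← R2 / (-39/4).
R1 ← R1 − 5/4·R2.
R3 ← R3 + 23/2·R2.
R4 ← R4 + 45/4·R2.
R5 ← R5 + 1/2·R2.
R3 ← R3 / (-158/39).
R1 ← R1 − 46/39·R3.
R2 ← R2 − 10/39·R3.
R4 ← R4 + 21/13·R3.
R5 ← R5 − 5/39·R3.
R4 ← R4 / (670/79).
R1 ← R1 + 29/79·R4.
R2 ← R2 − 4/79·R4.
R3 ← R3 + 63/79·R4.
R5 ← R5 + 77/79·R4.
R5 ← R5 / (-166/335).
R1 ← R1 − 68/335·R5.
R2 ← R2 + 148/335·R5.
R3 ← R3 + 349/335·R5.
R4 ← R4 + 427/335·R5.
Reading off the reduced rows gives x = -2, y = 1/2, z = -8/3, w = 3, v = -1/2.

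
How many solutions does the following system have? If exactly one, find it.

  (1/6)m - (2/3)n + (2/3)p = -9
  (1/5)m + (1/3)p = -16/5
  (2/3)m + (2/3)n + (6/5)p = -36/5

m = -6, n = 6, p = -6

Row-reduce the augmented matrix:
R1 ← R1 / (1/6).
R2 ← R2 − 1/5·R1.
R3 ← R3 − 2/3·R1.
R2 ← R2 / (4/5).
R1 ← R1 + 4·R2.
R3 ← R3 − 10/3·R2.
R3 ← R3 / (43/90).
R1 ← R1 − 5/3·R3.
R2 ← R2 + 7/12·R3.
Reading off the reduced rows gives m = -6, n = 6, p = -6.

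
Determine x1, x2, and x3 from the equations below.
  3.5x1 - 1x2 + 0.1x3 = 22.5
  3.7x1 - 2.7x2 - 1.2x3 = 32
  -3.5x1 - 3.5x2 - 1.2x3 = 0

x1 = 5, x2 = -5, x3 = 0

Row-reduce the augmented matrix:
R1 ← R1 / (7/2).
R2 ← R2 − 37/10·R1.
R3 ← R3 + 7/2·R1.
R2 ← R2 / (-23/14).
R1 ← R1 + 2/7·R2.
R3 ← R3 + 9/2·R2.
R3 ← R3 / (1424/575).
R1 ← R1 − 147/575·R3.
R2 ← R2 − 457/575·R3.
Reading off the reduced rows gives x1 = 5, x2 = -5, x3 = 0.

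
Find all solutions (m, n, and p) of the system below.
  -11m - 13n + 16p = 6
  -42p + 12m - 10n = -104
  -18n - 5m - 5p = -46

Row-reduce:
R1 ← R1 / (-11).
R2 ← R2 − 12·R1.
R3 ← R3 + 5·R1.
R2 ← R2 / (-266/11).
R1 ← R1 − 13/11·R2.
R3 ← R3 + 133/11·R2.
Rank is 2 with 3 unknowns, leaving p free.

infinitely many solutions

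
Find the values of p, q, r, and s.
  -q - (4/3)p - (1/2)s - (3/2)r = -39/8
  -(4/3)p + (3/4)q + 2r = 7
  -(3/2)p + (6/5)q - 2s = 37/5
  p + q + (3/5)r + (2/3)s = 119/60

p = 0, q = 2, r = 11/4, s = -5/2

Row-reduce the augmented matrix:
R1 ← R1 / (-4/3).
R2 ← R2 + 4/3·R1.
R3 ← R3 + 3/2·R1.
R4 ← R4 − 1·R1.
R2 ← R2 / (7/4).
R1 ← R1 − 3/4·R2.
R3 ← R3 − 93/40·R2.
R4 ← R4 − 1/4·R2.
R3 ← R3 / (-237/80).
R1 ← R1 + 3/8·R3.
R2 ← R2 − 2·R3.
R4 ← R4 + 41/40·R3.
R4 ← R4 / (7859/8295).
R1 ← R1 − 236/553·R4.
R2 ← R2 + 1880/1659·R4.
R3 ← R3 − 1177/1659·R4.
Reading off the reduced rows gives p = 0, q = 2, r = 11/4, s = -5/2.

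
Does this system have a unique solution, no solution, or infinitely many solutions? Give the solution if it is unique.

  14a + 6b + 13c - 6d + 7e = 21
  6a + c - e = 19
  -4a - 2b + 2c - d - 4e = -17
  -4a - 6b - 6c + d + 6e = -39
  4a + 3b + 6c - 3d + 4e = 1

Row-reduce:
R1 ← R1 / (14).
R2 ← R2 − 6·R1.
R3 ← R3 + 4·R1.
R4 ← R4 + 4·R1.
R5 ← R5 − 4·R1.
R2 ← R2 / (-18/7).
R1 ← R1 − 3/7·R2.
R3 ← R3 + 2/7·R2.
R4 ← R4 + 30/7·R2.
R5 ← R5 − 9/7·R2.
R3 ← R3 / (56/9).
R1 ← R1 − 1/6·R3.
R2 ← R2 − 16/9·R3.
R4 ← R4 − 16/3·R3.
R4 ← R4 / (-17/7).
R1 ← R1 − 9/112·R4.
R2 ← R2 + 1/7·R4.
R3 ← R3 + 27/56·R4.
Rank is 4 with 5 unknowns, leaving e free.

infinitely many solutions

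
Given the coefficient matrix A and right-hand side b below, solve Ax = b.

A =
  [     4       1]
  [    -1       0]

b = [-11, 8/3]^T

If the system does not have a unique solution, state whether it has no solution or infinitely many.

Row-reduce the augmented matrix:
R1 ← R1 / (4).
R2 ← R2 + 1·R1.
R2 ← R2 / (1/4).
R1 ← R1 − 1/4·R2.
Reading off the reduced rows gives x_1 = -8/3, x_2 = -1/3.

x_1 = -8/3, x_2 = -1/3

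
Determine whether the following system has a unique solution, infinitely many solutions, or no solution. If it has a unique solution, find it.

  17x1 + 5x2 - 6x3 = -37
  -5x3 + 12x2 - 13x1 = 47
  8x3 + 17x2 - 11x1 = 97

Row-reduce the augmented matrix:
R1 ← R1 / (17).
R2 ← R2 + 13·R1.
R3 ← R3 + 11·R1.
R2 ← R2 / (269/17).
R1 ← R1 − 5/17·R2.
R3 ← R3 − 344/17·R2.
R3 ← R3 / (4406/269).
R1 ← R1 + 47/269·R3.
R2 ← R2 + 163/269·R3.
Reading off the reduced rows gives x1 = -2, x2 = 3, x3 = 3.

x1 = -2, x2 = 3, x3 = 3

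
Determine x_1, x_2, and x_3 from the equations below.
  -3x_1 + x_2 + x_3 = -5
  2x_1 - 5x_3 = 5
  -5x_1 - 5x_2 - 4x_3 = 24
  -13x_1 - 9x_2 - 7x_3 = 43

x_1 = 0, x_2 = -4, x_3 = -1

Row-reduce the augmented matrix:
R1 ← R1 / (-3).
R2 ← R2 − 2·R1.
R3 ← R3 + 5·R1.
R4 ← R4 + 13·R1.
R2 ← R2 / (2/3).
R1 ← R1 + 1/3·R2.
R3 ← R3 + 20/3·R2.
R4 ← R4 + 40/3·R2.
R3 ← R3 / (-49).
R1 ← R1 + 5/2·R3.
R2 ← R2 + 13/2·R3.
R4 ← R4 + 98·R3.
R4 reduces to 0 = 0, so the extra equation is consistent.
Reading off the reduced rows gives x_1 = 0, x_2 = -4, x_3 = -1.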